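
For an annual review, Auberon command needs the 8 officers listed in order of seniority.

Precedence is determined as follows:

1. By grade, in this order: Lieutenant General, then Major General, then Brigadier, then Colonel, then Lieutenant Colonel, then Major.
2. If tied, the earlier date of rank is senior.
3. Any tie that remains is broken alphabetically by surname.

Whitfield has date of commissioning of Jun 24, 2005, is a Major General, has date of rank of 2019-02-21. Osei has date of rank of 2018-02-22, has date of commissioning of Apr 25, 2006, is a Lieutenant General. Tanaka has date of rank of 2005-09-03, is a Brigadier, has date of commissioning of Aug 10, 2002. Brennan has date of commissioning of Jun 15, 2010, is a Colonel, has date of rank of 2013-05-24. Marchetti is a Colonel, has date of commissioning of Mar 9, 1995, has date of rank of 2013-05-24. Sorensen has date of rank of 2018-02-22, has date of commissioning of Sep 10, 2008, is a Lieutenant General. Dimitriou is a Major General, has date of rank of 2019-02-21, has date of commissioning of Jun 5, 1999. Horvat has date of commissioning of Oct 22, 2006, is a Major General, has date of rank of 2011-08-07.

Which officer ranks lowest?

Marchetti

By grade: Osei and Sorensen (Lieutenant General); then Horvat, Dimitriou and Whitfield (Major General); then Tanaka (Brigadier); then Brennan and Marchetti (Colonel).
Osei and Sorensen both have date of rank 2018-02-22, so the next rule applies.
Among Osei and Sorensen, alphabetically by surname: Osei before Sorensen.
Among Horvat, Dimitriou and Whitfield, by date of rank (earlier first): Horvat (2011-08-07) before Dimitriou and Whitfield (2019-02-21).
Among Dimitriou and Whitfield, alphabetically by surname: Dimitriou before Whitfield.
Brennan and Marchetti both have date of rank 2013-05-24, so the next rule applies.
Among Brennan and Marchetti, alphabetically by surname: Brennan before Marchetti.
Order: Osei, Sorensen, Horvat, Dimitriou, Whitfield, Tanaka, Brennan, Marchetti.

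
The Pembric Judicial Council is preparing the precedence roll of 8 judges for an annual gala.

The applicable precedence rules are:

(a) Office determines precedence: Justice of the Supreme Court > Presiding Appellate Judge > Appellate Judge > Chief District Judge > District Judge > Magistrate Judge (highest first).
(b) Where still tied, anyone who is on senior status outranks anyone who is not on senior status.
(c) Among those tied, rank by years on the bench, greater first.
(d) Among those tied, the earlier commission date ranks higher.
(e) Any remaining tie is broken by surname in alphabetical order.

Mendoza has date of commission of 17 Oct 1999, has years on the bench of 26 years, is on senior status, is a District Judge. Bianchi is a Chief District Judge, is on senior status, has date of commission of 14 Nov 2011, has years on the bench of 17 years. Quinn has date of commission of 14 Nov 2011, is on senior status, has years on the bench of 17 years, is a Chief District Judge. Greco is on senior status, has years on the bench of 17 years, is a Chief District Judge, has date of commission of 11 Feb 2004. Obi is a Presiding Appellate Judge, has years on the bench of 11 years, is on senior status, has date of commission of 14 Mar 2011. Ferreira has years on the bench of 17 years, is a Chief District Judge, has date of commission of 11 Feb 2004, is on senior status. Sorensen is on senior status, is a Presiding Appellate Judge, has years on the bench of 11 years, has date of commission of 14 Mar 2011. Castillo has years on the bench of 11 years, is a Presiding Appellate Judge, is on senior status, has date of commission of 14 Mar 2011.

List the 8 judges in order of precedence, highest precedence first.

By office: Castillo, Obi and Sorensen (Presiding Appellate Judge); then Ferreira, Greco, Bianchi and Quinn (Chief District Judge); then Mendoza (District Judge).
Castillo, Obi and Sorensen are each on senior status, so the next rule applies.
Castillo, Obi and Sorensen all have years on the bench 11 years, so the next rule applies.
Castillo, Obi and Sorensen all have date of commission 14 Mar 2011, so the next rule applies.
Among Castillo, Obi and Sorensen, alphabetically by surname: Castillo before Obi before Sorensen.
Ferreira, Greco, Bianchi and Quinn are each on senior status, so the next rule applies.
Ferreira, Greco, Bianchi and Quinn all have years on the bench 17 years, so the next rule applies.
Among Ferreira, Greco, Bianchi and Quinn, by date of commission (earlier first): Ferreira and Greco (11 Feb 2004) before Bianchi and Quinn (14 Nov 2011).
Among Ferreira and Greco, alphabetically by surname: Ferreira before Greco.
Among Bianchi and Quinn, alphabetically by surname: Bianchi before Quinn.
Full order: Castillo, Obi, Sorensen, Ferreira, Greco, Bianchi, Quinn, Mendoza.

Castillo, Obi, Sorensen, Ferreira, Greco, Bianchi, Quinn, Mendoza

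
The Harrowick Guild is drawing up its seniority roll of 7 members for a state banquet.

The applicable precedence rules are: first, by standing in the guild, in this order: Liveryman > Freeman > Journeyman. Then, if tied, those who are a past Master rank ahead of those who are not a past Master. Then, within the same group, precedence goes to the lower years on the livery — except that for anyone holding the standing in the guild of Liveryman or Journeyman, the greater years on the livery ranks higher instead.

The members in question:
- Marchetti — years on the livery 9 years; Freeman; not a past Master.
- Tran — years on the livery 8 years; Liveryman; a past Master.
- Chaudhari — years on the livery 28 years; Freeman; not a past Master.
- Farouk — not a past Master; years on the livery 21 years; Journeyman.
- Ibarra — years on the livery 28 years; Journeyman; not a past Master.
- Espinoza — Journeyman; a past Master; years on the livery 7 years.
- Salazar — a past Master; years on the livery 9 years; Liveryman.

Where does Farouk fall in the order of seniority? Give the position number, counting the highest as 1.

7

By standing in the guild: Salazar and Tran (Liveryman); then Marchetti and Chaudhari (Freeman); then Espinoza, Ibarra and Farouk (Journeyman).
Salazar and Tran are each a past Master, so the next rule applies.
Among Salazar and Tran, by years on the livery (higher first) (reversed rule for this group): Salazar (9 years) before Tran (8 years).
Marchetti and Chaudhari are each not a past Master, so the next rule applies.
Among Marchetti and Chaudhari, by years on the livery (lower first): Marchetti (9 years) before Chaudhari (28 years).
Among Espinoza, Ibarra and Farouk, a past Master before not a past Master: Espinoza (a past Master) before Ibarra and Farouk (not a past Master).
Among Ibarra and Farouk, by years on the livery (higher first) (reversed rule for this group): Ibarra (28 years) before Farouk (21 years).
Order: Salazar, Tran, Marchetti, Chaudhari, Espinoza, Ibarra, Farouk. So position 7.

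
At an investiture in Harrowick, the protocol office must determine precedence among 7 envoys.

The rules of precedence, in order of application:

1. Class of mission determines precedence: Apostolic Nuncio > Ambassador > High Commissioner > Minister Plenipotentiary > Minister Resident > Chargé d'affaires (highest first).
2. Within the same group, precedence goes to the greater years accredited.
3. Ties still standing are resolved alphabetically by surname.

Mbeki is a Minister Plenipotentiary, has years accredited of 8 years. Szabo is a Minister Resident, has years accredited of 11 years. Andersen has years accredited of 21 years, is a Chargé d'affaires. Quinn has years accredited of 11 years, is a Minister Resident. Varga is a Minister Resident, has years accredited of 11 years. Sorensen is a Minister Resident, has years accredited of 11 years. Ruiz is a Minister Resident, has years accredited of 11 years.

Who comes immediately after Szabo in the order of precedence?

Varga

By class of mission: Mbeki (Minister Plenipotentiary); then Quinn, Ruiz, Sorensen, Szabo and Varga (Minister Resident); then Andersen (Chargé d'affaires).
Quinn, Ruiz, Sorensen, Szabo and Varga all have years accredited 11 years, so the next rule applies.
Among Quinn, Ruiz, Sorensen, Szabo and Varga, alphabetically by surname: Quinn before Ruiz before Sorensen before Szabo before Varga.
Order: Mbeki, Quinn, Ruiz, Sorensen, Szabo, Varga, Andersen.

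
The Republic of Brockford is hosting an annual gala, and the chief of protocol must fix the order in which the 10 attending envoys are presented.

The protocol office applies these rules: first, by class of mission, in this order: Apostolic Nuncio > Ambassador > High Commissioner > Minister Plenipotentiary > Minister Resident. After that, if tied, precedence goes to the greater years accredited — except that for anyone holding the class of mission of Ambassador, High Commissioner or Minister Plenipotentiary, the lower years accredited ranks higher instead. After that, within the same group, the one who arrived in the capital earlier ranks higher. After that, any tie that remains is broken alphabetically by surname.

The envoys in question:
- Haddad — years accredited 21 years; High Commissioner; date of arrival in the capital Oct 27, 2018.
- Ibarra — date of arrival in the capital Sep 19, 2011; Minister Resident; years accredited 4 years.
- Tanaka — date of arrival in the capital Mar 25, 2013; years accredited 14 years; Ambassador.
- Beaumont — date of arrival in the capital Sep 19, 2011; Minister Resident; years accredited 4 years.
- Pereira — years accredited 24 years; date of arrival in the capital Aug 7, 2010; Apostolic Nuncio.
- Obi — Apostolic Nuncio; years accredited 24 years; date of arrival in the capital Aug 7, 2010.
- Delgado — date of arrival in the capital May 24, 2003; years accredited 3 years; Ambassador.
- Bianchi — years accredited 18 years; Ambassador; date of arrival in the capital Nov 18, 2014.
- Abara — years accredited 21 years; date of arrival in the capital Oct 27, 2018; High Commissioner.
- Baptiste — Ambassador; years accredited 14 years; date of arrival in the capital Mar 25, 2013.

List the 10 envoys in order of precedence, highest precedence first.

By class of mission: Obi and Pereira (Apostolic Nuncio); then Delgado, Baptiste, Tanaka and Bianchi (Ambassador); then Abara and Haddad (High Commissioner); then Beaumont and Ibarra (Minister Resident).
Obi and Pereira both have years accredited 24 years, so the next rule applies.
Obi and Pereira both have date of arrival in the capital Aug 7, 2010, so the next rule applies.
Among Obi and Pereira, alphabetically by surname: Obi before Pereira.
Among Delgado, Baptiste, Tanaka and Bianchi, by years accredited (lower first) (reversed rule for this group): Delgado (3 years) before Baptiste and Tanaka (14 years) before Bianchi (18 years).
Baptiste and Tanaka both have date of arrival in the capital Mar 25, 2013, so the next rule applies.
Among Baptiste and Tanaka, alphabetically by surname: Baptiste before Tanaka.
Abara and Haddad both have years accredited 21 years, so the next rule applies.
Abara and Haddad both have date of arrival in the capital Oct 27, 2018, so the next rule applies.
Among Abara and Haddad, alphabetically by surname: Abara before Haddad.
Beaumont and Ibarra both have years accredited 4 years, so the next rule applies.
Beaumont and Ibarra both have date of arrival in the capital Sep 19, 2011, so the next rule applies.
Among Beaumont and Ibarra, alphabetically by surname: Beaumont before Ibarra.
Full order: Obi, Pereira, Delgado, Baptiste, Tanaka, Bianchi, Abara, Haddad, Beaumont, Ibarra.

Obi, Pereira, Delgado, Baptiste, Tanaka, Bianchi, Abara, Haddad, Beaumont, Ibarra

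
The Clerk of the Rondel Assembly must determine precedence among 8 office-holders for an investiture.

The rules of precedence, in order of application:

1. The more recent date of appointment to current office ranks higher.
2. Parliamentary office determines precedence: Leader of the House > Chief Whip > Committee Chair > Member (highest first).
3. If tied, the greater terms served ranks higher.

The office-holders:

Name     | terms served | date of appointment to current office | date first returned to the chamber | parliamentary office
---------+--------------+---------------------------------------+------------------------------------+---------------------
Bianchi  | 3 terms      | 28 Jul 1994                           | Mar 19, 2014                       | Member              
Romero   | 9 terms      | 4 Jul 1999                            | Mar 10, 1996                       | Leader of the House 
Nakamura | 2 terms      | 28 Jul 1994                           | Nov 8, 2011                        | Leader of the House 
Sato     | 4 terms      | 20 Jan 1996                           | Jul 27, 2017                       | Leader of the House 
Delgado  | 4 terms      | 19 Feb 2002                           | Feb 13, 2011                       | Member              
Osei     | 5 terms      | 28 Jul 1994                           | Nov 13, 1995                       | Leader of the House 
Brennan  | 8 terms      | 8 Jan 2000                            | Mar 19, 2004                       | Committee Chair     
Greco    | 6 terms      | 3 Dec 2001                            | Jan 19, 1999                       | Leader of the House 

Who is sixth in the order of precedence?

By date of appointment to current office (later first): Delgado (19 Feb 2002); then Greco (3 Dec 2001); then Brennan (8 Jan 2000); then Romero (4 Jul 1999); then Sato (20 Jan 1996); then Osei, Nakamura and Bianchi (each 28 Jul 1994).
Among Osei, Nakamura and Bianchi, by parliamentary office: Osei and Nakamura (Leader of the House) before Bianchi (Member).
Among Osei and Nakamura, by terms served (higher first): Osei (5 terms) before Nakamura (2 terms).
Order: Delgado, Greco, Brennan, Romero, Sato, Osei, Nakamura, Bianchi.

Osei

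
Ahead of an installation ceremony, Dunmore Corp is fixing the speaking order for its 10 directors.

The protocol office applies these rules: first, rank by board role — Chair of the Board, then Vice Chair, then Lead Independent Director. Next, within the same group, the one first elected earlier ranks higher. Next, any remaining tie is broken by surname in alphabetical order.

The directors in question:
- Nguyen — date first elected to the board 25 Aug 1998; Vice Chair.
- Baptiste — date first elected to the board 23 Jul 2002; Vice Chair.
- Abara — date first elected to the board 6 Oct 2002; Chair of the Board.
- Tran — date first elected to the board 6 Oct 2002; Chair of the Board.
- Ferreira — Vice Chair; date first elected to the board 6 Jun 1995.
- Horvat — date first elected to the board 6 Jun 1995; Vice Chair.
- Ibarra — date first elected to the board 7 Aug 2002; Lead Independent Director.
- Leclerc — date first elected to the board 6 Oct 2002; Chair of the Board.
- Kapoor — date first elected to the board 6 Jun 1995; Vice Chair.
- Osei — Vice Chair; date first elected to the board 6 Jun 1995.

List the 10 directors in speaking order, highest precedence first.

By board role: Abara, Leclerc and Tran (Chair of the Board); then Ferreira, Horvat, Kapoor, Osei, Nguyen and Baptiste (Vice Chair); then Ibarra (Lead Independent Director).
Abara, Leclerc and Tran all have date first elected to the board 6 Oct 2002, so the next rule applies.
Among Abara, Leclerc and Tran, alphabetically by surname: Abara before Leclerc before Tran.
Among Ferreira, Horvat, Kapoor, Osei, Nguyen and Baptiste, by date first elected to the board (earlier first): Ferreira, Horvat, Kapoor and Osei (6 Jun 1995) before Nguyen (25 Aug 1998) before Baptiste (23 Jul 2002).
Among Ferreira, Horvat, Kapoor and Osei, alphabetically by surname: Ferreira before Horvat before Kapoor before Osei.
Full order: Abara, Leclerc, Tran, Ferreira, Horvat, Kapoor, Osei, Nguyen, Baptiste, Ibarra.

Abara, Leclerc, Tran, Ferreira, Horvat, Kapoor, Osei, Nguyen, Baptiste, Ibarra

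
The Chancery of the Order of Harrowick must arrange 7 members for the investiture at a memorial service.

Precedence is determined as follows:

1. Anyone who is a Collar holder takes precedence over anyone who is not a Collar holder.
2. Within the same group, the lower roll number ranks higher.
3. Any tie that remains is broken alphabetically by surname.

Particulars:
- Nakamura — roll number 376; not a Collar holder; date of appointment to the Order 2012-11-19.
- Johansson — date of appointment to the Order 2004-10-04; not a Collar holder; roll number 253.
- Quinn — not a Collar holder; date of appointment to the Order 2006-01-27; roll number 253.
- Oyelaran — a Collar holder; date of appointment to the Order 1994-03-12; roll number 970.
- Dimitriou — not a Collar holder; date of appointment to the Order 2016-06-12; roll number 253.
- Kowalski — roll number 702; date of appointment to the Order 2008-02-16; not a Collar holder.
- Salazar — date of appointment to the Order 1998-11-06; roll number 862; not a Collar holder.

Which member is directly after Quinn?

By the first rule: Oyelaran (a Collar holder); then Dimitriou, Johansson, Quinn, Nakamura, Kowalski and Salazar (each not a Collar holder).
Among Dimitriou, Johansson, Quinn, Nakamura, Kowalski and Salazar, by roll number (lower first): Dimitriou, Johansson and Quinn (253) before Nakamura (376) before Kowalski (702) before Salazar (862).
Among Dimitriou, Johansson and Quinn, alphabetically by surname: Dimitriou before Johansson before Quinn.
Order: Oyelaran, Dimitriou, Johansson, Quinn, Nakamura, Kowalski, Salazar.

Nakamura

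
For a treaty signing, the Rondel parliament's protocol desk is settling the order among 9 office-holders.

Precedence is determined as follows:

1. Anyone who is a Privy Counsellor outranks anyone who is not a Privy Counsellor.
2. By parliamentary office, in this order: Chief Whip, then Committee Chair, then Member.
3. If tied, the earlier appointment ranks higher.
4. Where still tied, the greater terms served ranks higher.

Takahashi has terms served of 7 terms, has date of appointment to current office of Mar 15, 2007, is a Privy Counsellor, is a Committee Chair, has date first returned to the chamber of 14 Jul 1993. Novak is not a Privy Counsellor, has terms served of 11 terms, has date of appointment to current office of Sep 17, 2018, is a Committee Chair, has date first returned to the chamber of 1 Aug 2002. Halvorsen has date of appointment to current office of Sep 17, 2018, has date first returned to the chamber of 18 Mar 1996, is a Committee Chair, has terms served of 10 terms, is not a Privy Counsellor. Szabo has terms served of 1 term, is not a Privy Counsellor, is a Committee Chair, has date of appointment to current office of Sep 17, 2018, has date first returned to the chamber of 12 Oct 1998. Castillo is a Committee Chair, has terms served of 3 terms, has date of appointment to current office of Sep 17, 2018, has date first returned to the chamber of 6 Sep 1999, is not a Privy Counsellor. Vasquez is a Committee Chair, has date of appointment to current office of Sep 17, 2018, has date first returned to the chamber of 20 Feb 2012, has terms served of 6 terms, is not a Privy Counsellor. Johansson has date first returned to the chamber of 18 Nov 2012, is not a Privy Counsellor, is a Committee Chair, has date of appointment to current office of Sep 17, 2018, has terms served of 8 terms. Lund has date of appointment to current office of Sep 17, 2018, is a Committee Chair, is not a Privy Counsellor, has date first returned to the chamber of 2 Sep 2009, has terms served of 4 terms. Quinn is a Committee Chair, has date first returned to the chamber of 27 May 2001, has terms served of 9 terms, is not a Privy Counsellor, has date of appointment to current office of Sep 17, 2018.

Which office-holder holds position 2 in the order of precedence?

By the first rule: Takahashi (a Privy Counsellor); then Novak, Halvorsen, Quinn, Johansson, Vasquez, Lund, Castillo and Szabo (each not a Privy Counsellor).
Novak, Halvorsen, Quinn, Johansson, Vasquez, Lund, Castillo and Szabo are each Committee Chair, so the next rule applies.
Novak, Halvorsen, Quinn, Johansson, Vasquez, Lund, Castillo and Szabo all have date of appointment to current office Sep 17, 2018, so the next rule applies.
Among Novak, Halvorsen, Quinn, Johansson, Vasquez, Lund, Castillo and Szabo, by terms served (higher first): Novak (11 terms) before Halvorsen (10 terms) before Quinn (9 terms) before Johansson (8 terms) before Vasquez (6 terms) before Lund (4 terms) before Castillo (3 terms) before Szabo (1 term).
Order: Takahashi, Novak, Halvorsen, Quinn, Johansson, Vasquez, Lund, Castillo, Szabo.

Novak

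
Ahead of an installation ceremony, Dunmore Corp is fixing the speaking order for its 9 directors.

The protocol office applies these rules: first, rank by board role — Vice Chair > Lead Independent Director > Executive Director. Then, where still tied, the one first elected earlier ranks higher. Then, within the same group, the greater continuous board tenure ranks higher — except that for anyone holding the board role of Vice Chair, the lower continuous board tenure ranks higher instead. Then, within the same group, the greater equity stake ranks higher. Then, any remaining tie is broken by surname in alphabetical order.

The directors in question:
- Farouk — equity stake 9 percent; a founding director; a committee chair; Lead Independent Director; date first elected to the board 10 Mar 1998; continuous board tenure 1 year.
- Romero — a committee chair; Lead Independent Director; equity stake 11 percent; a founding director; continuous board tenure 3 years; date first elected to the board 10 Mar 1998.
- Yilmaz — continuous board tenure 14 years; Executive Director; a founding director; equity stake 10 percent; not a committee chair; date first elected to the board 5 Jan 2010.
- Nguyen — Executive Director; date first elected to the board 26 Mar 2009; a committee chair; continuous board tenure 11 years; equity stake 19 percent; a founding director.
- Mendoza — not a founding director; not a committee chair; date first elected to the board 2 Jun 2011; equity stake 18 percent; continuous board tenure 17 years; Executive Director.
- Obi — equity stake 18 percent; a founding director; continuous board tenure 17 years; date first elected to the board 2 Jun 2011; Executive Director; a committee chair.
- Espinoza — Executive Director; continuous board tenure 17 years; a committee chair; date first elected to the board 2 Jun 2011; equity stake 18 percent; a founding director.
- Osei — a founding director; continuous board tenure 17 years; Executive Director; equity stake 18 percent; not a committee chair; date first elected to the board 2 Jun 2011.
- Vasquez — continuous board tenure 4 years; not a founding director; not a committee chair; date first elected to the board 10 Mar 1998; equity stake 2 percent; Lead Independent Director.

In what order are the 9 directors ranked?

By board role: Vasquez, Romero and Farouk (Lead Independent Director); then Nguyen, Yilmaz, Espinoza, Mendoza, Obi and Osei (Executive Director).
Vasquez, Romero and Farouk all have date first elected to the board 10 Mar 1998, so the next rule applies.
Among Vasquez, Romero and Farouk, by continuous board tenure (higher first): Vasquez (4 years) before Romero (3 years) before Farouk (1 year).
Among Nguyen, Yilmaz, Espinoza, Mendoza, Obi and Osei, by date first elected to the board (earlier first): Nguyen (26 Mar 2009) before Yilmaz (5 Jan 2010) before Espinoza, Mendoza, Obi and Osei (2 Jun 2011).
Espinoza, Mendoza, Obi and Osei all have continuous board tenure 17 years, so the next rule applies.
Espinoza, Mendoza, Obi and Osei all have equity stake 18 percent, so the next rule applies.
Among Espinoza, Mendoza, Obi and Osei, alphabetically by surname: Espinoza before Mendoza before Obi before Osei.
Full order: Vasquez, Romero, Farouk, Nguyen, Yilmaz, Espinoza, Mendoza, Obi, Osei.

Vasquez, Romero, Farouk, Nguyen, Yilmaz, Espinoza, Mendoza, Obi, Osei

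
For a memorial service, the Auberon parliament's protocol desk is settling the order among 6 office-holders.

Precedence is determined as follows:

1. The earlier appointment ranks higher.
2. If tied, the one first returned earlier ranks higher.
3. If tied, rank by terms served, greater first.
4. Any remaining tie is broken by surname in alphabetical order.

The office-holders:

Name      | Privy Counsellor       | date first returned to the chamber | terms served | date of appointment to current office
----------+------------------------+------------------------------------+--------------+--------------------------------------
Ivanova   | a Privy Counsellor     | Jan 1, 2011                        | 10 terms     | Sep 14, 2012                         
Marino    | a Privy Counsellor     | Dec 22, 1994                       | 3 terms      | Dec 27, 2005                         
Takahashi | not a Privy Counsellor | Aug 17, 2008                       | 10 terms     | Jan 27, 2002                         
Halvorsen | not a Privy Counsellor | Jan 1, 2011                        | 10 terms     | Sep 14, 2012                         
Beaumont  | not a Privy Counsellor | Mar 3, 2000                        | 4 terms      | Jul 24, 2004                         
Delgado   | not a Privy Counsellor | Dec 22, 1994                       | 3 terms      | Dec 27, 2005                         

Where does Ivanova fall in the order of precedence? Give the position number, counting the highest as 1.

By date of appointment to current office (earlier first): Takahashi (Jan 27, 2002); then Beaumont (Jul 24, 2004); then Delgado and Marino (both Dec 27, 2005); then Halvorsen and Ivanova (both Sep 14, 2012).
Delgado and Marino both have date first returned to the chamber Dec 22, 1994, so the next rule applies.
Delgado and Marino both have terms served 3 terms, so the next rule applies.
Among Delgado and Marino, alphabetically by surname: Delgado before Marino.
Halvorsen and Ivanova both have date first returned to the chamber Jan 1, 2011, so the next rule applies.
Halvorsen and Ivanova both have terms served 10 terms, so the next rule applies.
Among Halvorsen and Ivanova, alphabetically by surname: Halvorsen before Ivanova.
Order: Takahashi, Beaumont, Delgado, Marino, Halvorsen, Ivanova. So position 6.

6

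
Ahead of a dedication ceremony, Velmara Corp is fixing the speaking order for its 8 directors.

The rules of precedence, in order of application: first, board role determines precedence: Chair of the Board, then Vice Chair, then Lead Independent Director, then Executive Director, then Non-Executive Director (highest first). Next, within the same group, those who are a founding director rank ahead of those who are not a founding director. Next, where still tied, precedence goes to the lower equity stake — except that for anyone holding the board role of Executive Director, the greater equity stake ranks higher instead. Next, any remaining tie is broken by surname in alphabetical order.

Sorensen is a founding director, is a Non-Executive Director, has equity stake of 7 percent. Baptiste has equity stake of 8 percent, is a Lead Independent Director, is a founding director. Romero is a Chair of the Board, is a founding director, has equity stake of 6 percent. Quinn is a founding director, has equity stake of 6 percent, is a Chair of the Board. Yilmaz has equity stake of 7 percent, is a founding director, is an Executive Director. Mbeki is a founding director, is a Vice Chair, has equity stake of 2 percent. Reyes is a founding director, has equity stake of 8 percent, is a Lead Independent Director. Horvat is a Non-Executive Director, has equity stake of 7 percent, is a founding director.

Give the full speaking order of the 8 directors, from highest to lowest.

Quinn, Romero, Mbeki, Baptiste, Reyes, Yilmaz, Horvat, Sorensen

By board role: Quinn and Romero (Chair of the Board); then Mbeki (Vice Chair); then Baptiste and Reyes (Lead Independent Director); then Yilmaz (Executive Director); then Horvat and Sorensen (Non-Executive Director).
Quinn and Romero are each a founding director, so the next rule applies.
Quinn and Romero both have equity stake 6 percent, so the next rule applies.
Among Quinn and Romero, alphabetically by surname: Quinn before Romero.
Baptiste and Reyes are each a founding director, so the next rule applies.
Baptiste and Reyes both have equity stake 8 percent, so the next rule applies.
Among Baptiste and Reyes, alphabetically by surname: Baptiste before Reyes.
Horvat and Sorensen are each a founding director, so the next rule applies.
Horvat and Sorensen both have equity stake 7 percent, so the next rule applies.
Among Horvat and Sorensen, alphabetically by surname: Horvat before Sorensen.
Full order: Quinn, Romero, Mbeki, Baptiste, Reyes, Yilmaz, Horvat, Sorensen.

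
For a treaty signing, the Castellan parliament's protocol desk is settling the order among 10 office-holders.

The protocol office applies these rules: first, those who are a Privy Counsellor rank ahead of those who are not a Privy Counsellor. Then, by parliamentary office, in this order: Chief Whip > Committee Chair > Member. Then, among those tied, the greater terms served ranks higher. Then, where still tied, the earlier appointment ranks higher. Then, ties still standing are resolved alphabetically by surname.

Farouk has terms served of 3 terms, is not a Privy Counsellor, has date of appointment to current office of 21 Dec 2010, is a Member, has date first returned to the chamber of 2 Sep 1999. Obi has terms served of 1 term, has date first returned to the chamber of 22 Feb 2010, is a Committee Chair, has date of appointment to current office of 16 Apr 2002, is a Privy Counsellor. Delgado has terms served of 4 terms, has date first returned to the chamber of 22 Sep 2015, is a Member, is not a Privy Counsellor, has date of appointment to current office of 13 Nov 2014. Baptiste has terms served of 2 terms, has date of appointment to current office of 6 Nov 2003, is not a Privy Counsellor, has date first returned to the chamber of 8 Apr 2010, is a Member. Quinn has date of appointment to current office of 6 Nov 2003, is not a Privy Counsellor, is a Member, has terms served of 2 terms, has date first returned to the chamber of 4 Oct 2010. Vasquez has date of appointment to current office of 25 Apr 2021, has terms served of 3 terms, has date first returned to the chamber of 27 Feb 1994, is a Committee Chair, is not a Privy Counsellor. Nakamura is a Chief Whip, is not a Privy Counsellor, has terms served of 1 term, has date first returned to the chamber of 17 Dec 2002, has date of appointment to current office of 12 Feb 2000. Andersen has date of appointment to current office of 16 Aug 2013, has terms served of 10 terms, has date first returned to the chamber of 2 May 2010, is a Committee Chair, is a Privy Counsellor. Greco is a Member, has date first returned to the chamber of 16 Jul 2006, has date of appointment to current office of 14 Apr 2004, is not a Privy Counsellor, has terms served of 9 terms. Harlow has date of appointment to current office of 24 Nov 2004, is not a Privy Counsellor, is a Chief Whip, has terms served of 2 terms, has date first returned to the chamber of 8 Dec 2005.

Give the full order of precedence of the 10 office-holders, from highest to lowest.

By the first rule: Andersen and Obi (both a Privy Counsellor); then Harlow, Nakamura, Vasquez, Greco, Delgado, Farouk, Baptiste and Quinn (each not a Privy Counsellor).
Andersen and Obi are each Committee Chair, so the next rule applies.
Among Andersen and Obi, by terms served (higher first): Andersen (10 terms) before Obi (1 term).
Among Harlow, Nakamura, Vasquez, Greco, Delgado, Farouk, Baptiste and Quinn, by parliamentary office: Harlow and Nakamura (Chief Whip) before Vasquez (Committee Chair) before Greco, Delgado, Farouk, Baptiste and Quinn (Member).
Among Harlow and Nakamura, by terms served (higher first): Harlow (2 terms) before Nakamura (1 term).
Among Greco, Delgado, Farouk, Baptiste and Quinn, by terms served (higher first): Greco (9 terms) before Delgado (4 terms) before Farouk (3 terms) before Baptiste and Quinn (2 terms).
Baptiste and Quinn both have date of appointment to current office 6 Nov 2003, so the next rule applies.
Among Baptiste and Quinn, alphabetically by surname: Baptiste before Quinn.
Full order: Andersen, Obi, Harlow, Nakamura, Vasquez, Greco, Delgado, Farouk, Baptiste, Quinn.

Andersen, Obi, Harlow, Nakamura, Vasquez, Greco, Delgado, Farouk, Baptiste, Quinn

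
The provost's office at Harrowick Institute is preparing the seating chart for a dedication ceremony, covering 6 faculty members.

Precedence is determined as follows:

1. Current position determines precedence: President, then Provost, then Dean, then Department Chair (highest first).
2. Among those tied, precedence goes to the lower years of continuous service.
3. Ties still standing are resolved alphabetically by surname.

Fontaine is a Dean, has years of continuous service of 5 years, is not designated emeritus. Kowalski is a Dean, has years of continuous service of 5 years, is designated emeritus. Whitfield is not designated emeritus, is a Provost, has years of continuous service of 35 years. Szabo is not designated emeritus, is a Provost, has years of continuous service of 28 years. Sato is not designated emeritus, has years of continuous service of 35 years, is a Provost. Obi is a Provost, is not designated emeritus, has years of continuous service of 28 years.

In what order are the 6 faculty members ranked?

By current position: Obi, Szabo, Sato and Whitfield (Provost); then Fontaine and Kowalski (Dean).
Among Obi, Szabo, Sato and Whitfield, by years of continuous service (lower first): Obi and Szabo (28 years) before Sato and Whitfield (35 years).
Among Obi and Szabo, alphabetically by surname: Obi before Szabo.
Among Sato and Whitfield, alphabetically by surname: Sato before Whitfield.
Fontaine and Kowalski both have years of continuous service 5 years, so the next rule applies.
Among Fontaine and Kowalski, alphabetically by surname: Fontaine before Kowalski.
Full order: Obi, Szabo, Sato, Whitfield, Fontaine, Kowalski.

Obi, Szabo, Sato, Whitfield, Fontaine, Kowalski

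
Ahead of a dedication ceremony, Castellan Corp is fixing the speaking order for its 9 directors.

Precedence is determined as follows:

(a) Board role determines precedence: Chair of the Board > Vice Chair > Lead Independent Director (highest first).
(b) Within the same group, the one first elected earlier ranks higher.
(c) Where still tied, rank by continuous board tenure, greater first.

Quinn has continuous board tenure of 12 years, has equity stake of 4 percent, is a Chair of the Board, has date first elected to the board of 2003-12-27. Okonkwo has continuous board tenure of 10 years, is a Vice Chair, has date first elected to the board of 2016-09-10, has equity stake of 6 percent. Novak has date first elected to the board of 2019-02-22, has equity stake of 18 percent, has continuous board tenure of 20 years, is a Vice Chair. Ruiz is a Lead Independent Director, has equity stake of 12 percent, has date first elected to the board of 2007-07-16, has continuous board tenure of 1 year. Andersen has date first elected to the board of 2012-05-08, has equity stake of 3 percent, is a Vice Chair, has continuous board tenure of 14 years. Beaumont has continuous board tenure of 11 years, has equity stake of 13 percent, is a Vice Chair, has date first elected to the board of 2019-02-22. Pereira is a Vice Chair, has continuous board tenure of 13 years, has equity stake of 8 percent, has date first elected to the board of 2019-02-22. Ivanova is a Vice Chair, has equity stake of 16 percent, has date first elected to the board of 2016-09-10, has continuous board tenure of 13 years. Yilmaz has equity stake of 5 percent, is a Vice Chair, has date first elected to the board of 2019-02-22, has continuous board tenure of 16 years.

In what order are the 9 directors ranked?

By board role: Quinn (Chair of the Board); then Andersen, Ivanova, Okonkwo, Novak, Yilmaz, Pereira and Beaumont (Vice Chair); then Ruiz (Lead Independent Director).
Among Andersen, Ivanova, Okonkwo, Novak, Yilmaz, Pereira and Beaumont, by date first elected to the board (earlier first): Andersen (2012-05-08) before Ivanova and Okonkwo (2016-09-10) before Novak, Yilmaz, Pereira and Beaumont (2019-02-22).
Among Ivanova and Okonkwo, by continuous board tenure (higher first): Ivanova (13 years) before Okonkwo (10 years).
Among Novak, Yilmaz, Pereira and Beaumont, by continuous board tenure (higher first): Novak (20 years) before Yilmaz (16 years) before Pereira (13 years) before Beaumont (11 years).
Full order: Quinn, Andersen, Ivanova, Okonkwo, Novak, Yilmaz, Pereira, Beaumont, Ruiz.

Quinn, Andersen, Ivanova, Okonkwo, Novak, Yilmaz, Pereira, Beaumont, Ruiz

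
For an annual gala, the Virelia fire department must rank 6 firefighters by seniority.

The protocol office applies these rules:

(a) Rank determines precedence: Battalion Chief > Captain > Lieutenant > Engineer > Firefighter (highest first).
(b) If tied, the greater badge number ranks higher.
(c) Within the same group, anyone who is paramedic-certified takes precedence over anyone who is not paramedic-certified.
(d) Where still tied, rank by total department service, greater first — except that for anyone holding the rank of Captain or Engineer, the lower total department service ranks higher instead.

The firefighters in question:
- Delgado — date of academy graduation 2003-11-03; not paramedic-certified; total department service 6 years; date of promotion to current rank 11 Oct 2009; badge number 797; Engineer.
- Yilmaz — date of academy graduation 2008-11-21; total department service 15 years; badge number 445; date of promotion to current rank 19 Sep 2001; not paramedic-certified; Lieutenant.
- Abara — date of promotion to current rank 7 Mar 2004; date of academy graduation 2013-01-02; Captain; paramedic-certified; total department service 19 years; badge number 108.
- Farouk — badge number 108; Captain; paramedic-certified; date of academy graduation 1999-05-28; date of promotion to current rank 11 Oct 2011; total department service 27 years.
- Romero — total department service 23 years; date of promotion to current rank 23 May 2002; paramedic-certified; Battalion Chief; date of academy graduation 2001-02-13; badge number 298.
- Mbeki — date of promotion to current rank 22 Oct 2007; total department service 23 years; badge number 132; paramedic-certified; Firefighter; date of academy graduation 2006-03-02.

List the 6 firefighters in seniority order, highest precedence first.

Romero, Abara, Farouk, Yilmaz, Delgado, Mbeki

By rank: Romero (Battalion Chief); then Abara and Farouk (Captain); then Yilmaz (Lieutenant); then Delgado (Engineer); then Mbeki (Firefighter).
Abara and Farouk both have badge number 108, so the next rule applies.
Abara and Farouk are each paramedic-certified, so the next rule applies.
Among Abara and Farouk, by total department service (lower first) (reversed rule for this group): Abara (19 years) before Farouk (27 years).
Full order: Romero, Abara, Farouk, Yilmaz, Delgado, Mbeki.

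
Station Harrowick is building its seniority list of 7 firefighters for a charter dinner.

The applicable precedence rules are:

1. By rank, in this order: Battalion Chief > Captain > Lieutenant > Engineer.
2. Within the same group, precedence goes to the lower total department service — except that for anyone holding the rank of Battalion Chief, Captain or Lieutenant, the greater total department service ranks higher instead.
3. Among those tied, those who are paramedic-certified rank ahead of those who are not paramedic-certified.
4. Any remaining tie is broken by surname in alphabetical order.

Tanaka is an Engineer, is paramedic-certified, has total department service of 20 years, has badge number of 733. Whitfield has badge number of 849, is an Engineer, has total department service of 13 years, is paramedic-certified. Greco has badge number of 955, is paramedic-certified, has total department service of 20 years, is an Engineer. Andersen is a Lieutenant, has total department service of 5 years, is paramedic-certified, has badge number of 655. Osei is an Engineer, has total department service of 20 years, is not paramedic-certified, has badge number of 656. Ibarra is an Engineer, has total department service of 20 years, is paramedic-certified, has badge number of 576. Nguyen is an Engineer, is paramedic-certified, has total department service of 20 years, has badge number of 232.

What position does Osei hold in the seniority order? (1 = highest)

7

By rank: Andersen (Lieutenant); then Whitfield, Greco, Ibarra, Nguyen, Tanaka and Osei (Engineer).
Among Whitfield, Greco, Ibarra, Nguyen, Tanaka and Osei, by total department service (lower first): Whitfield (13 years) before Greco, Ibarra, Nguyen, Tanaka and Osei (20 years).
Among Greco, Ibarra, Nguyen, Tanaka and Osei, paramedic-certified before not paramedic-certified: Greco, Ibarra, Nguyen and Tanaka (paramedic-certified) before Osei (not paramedic-certified).
Among Greco, Ibarra, Nguyen and Tanaka, alphabetically by surname: Greco before Ibarra before Nguyen before Tanaka.
Order: Andersen, Whitfield, Greco, Ibarra, Nguyen, Tanaka, Osei. So position 7.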